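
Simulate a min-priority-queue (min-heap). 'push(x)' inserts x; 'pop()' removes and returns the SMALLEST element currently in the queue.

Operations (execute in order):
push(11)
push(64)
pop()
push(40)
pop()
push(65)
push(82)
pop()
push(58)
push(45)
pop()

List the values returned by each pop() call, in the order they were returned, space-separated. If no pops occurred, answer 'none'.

push(11): heap contents = [11]
push(64): heap contents = [11, 64]
pop() → 11: heap contents = [64]
push(40): heap contents = [40, 64]
pop() → 40: heap contents = [64]
push(65): heap contents = [64, 65]
push(82): heap contents = [64, 65, 82]
pop() → 64: heap contents = [65, 82]
push(58): heap contents = [58, 65, 82]
push(45): heap contents = [45, 58, 65, 82]
pop() → 45: heap contents = [58, 65, 82]

Answer: 11 40 64 45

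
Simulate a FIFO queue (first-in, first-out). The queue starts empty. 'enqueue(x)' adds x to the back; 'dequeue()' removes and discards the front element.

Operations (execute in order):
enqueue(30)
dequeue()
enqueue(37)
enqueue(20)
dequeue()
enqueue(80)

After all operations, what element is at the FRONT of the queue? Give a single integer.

enqueue(30): queue = [30]
dequeue(): queue = []
enqueue(37): queue = [37]
enqueue(20): queue = [37, 20]
dequeue(): queue = [20]
enqueue(80): queue = [20, 80]

Answer: 20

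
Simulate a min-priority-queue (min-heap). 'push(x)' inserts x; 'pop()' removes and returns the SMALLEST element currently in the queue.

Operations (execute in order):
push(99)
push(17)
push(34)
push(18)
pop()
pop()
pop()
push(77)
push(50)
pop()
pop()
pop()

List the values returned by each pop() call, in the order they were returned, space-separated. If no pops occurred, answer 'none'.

push(99): heap contents = [99]
push(17): heap contents = [17, 99]
push(34): heap contents = [17, 34, 99]
push(18): heap contents = [17, 18, 34, 99]
pop() → 17: heap contents = [18, 34, 99]
pop() → 18: heap contents = [34, 99]
pop() → 34: heap contents = [99]
push(77): heap contents = [77, 99]
push(50): heap contents = [50, 77, 99]
pop() → 50: heap contents = [77, 99]
pop() → 77: heap contents = [99]
pop() → 99: heap contents = []

Answer: 17 18 34 50 77 99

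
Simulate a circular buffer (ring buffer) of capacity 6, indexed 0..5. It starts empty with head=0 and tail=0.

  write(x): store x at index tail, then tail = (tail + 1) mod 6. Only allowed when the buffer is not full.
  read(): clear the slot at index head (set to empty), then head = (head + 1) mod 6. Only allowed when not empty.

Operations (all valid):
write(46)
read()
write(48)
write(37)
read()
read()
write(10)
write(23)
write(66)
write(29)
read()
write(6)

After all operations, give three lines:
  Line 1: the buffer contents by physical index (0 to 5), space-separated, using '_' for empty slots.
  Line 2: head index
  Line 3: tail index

write(46): buf=[46 _ _ _ _ _], head=0, tail=1, size=1
read(): buf=[_ _ _ _ _ _], head=1, tail=1, size=0
write(48): buf=[_ 48 _ _ _ _], head=1, tail=2, size=1
write(37): buf=[_ 48 37 _ _ _], head=1, tail=3, size=2
read(): buf=[_ _ 37 _ _ _], head=2, tail=3, size=1
read(): buf=[_ _ _ _ _ _], head=3, tail=3, size=0
write(10): buf=[_ _ _ 10 _ _], head=3, tail=4, size=1
write(23): buf=[_ _ _ 10 23 _], head=3, tail=5, size=2
write(66): buf=[_ _ _ 10 23 66], head=3, tail=0, size=3
write(29): buf=[29 _ _ 10 23 66], head=3, tail=1, size=4
read(): buf=[29 _ _ _ 23 66], head=4, tail=1, size=3
write(6): buf=[29 6 _ _ 23 66], head=4, tail=2, size=4

Answer: 29 6 _ _ 23 66
4
2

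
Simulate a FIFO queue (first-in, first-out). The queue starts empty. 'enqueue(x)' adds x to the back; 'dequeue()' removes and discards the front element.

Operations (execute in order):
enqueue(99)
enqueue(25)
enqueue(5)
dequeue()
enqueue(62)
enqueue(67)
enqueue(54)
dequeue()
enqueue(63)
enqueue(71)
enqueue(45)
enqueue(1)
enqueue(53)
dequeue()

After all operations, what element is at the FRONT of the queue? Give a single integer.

enqueue(99): queue = [99]
enqueue(25): queue = [99, 25]
enqueue(5): queue = [99, 25, 5]
dequeue(): queue = [25, 5]
enqueue(62): queue = [25, 5, 62]
enqueue(67): queue = [25, 5, 62, 67]
enqueue(54): queue = [25, 5, 62, 67, 54]
dequeue(): queue = [5, 62, 67, 54]
enqueue(63): queue = [5, 62, 67, 54, 63]
enqueue(71): queue = [5, 62, 67, 54, 63, 71]
enqueue(45): queue = [5, 62, 67, 54, 63, 71, 45]
enqueue(1): queue = [5, 62, 67, 54, 63, 71, 45, 1]
enqueue(53): queue = [5, 62, 67, 54, 63, 71, 45, 1, 53]
dequeue(): queue = [62, 67, 54, 63, 71, 45, 1, 53]

Answer: 62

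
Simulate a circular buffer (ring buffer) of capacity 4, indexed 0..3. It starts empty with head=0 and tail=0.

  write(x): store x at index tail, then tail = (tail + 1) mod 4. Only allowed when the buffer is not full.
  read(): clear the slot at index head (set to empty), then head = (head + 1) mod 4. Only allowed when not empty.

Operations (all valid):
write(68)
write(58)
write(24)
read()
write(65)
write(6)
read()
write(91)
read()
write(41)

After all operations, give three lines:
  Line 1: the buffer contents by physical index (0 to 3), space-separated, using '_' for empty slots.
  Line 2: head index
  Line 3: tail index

Answer: 6 91 41 65
3
3

Derivation:
write(68): buf=[68 _ _ _], head=0, tail=1, size=1
write(58): buf=[68 58 _ _], head=0, tail=2, size=2
write(24): buf=[68 58 24 _], head=0, tail=3, size=3
read(): buf=[_ 58 24 _], head=1, tail=3, size=2
write(65): buf=[_ 58 24 65], head=1, tail=0, size=3
write(6): buf=[6 58 24 65], head=1, tail=1, size=4
read(): buf=[6 _ 24 65], head=2, tail=1, size=3
write(91): buf=[6 91 24 65], head=2, tail=2, size=4
read(): buf=[6 91 _ 65], head=3, tail=2, size=3
write(41): buf=[6 91 41 65], head=3, tail=3, size=4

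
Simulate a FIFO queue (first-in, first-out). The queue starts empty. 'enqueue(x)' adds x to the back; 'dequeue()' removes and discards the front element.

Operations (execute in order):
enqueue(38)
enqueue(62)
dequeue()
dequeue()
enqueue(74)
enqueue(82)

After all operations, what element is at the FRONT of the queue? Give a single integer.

Answer: 74

Derivation:
enqueue(38): queue = [38]
enqueue(62): queue = [38, 62]
dequeue(): queue = [62]
dequeue(): queue = []
enqueue(74): queue = [74]
enqueue(82): queue = [74, 82]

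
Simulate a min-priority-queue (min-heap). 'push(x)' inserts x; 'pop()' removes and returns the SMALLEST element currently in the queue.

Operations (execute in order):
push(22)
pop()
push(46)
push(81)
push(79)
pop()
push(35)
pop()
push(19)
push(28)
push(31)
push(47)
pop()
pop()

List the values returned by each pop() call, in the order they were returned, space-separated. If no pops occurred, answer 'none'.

Answer: 22 46 35 19 28

Derivation:
push(22): heap contents = [22]
pop() → 22: heap contents = []
push(46): heap contents = [46]
push(81): heap contents = [46, 81]
push(79): heap contents = [46, 79, 81]
pop() → 46: heap contents = [79, 81]
push(35): heap contents = [35, 79, 81]
pop() → 35: heap contents = [79, 81]
push(19): heap contents = [19, 79, 81]
push(28): heap contents = [19, 28, 79, 81]
push(31): heap contents = [19, 28, 31, 79, 81]
push(47): heap contents = [19, 28, 31, 47, 79, 81]
pop() → 19: heap contents = [28, 31, 47, 79, 81]
pop() → 28: heap contents = [31, 47, 79, 81]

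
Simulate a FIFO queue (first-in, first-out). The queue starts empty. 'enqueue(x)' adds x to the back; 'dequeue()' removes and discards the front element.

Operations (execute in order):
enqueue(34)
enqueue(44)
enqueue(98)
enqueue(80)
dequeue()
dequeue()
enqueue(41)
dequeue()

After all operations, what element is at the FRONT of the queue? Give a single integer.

Answer: 80

Derivation:
enqueue(34): queue = [34]
enqueue(44): queue = [34, 44]
enqueue(98): queue = [34, 44, 98]
enqueue(80): queue = [34, 44, 98, 80]
dequeue(): queue = [44, 98, 80]
dequeue(): queue = [98, 80]
enqueue(41): queue = [98, 80, 41]
dequeue(): queue = [80, 41]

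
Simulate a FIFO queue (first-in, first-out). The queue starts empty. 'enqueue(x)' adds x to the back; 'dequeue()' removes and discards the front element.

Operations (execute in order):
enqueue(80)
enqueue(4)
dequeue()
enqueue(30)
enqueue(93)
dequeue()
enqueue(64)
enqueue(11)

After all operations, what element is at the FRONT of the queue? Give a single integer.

enqueue(80): queue = [80]
enqueue(4): queue = [80, 4]
dequeue(): queue = [4]
enqueue(30): queue = [4, 30]
enqueue(93): queue = [4, 30, 93]
dequeue(): queue = [30, 93]
enqueue(64): queue = [30, 93, 64]
enqueue(11): queue = [30, 93, 64, 11]

Answer: 30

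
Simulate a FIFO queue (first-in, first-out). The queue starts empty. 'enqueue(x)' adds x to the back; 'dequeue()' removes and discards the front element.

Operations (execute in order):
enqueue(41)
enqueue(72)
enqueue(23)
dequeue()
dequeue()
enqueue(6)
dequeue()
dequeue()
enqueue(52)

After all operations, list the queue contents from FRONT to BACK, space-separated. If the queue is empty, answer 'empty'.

Answer: 52

Derivation:
enqueue(41): [41]
enqueue(72): [41, 72]
enqueue(23): [41, 72, 23]
dequeue(): [72, 23]
dequeue(): [23]
enqueue(6): [23, 6]
dequeue(): [6]
dequeue(): []
enqueue(52): [52]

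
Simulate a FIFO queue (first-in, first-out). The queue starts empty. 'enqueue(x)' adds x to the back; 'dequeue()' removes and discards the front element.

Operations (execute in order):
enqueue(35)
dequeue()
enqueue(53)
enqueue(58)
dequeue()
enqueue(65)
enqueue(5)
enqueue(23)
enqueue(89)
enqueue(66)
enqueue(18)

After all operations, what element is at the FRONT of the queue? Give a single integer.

enqueue(35): queue = [35]
dequeue(): queue = []
enqueue(53): queue = [53]
enqueue(58): queue = [53, 58]
dequeue(): queue = [58]
enqueue(65): queue = [58, 65]
enqueue(5): queue = [58, 65, 5]
enqueue(23): queue = [58, 65, 5, 23]
enqueue(89): queue = [58, 65, 5, 23, 89]
enqueue(66): queue = [58, 65, 5, 23, 89, 66]
enqueue(18): queue = [58, 65, 5, 23, 89, 66, 18]

Answer: 58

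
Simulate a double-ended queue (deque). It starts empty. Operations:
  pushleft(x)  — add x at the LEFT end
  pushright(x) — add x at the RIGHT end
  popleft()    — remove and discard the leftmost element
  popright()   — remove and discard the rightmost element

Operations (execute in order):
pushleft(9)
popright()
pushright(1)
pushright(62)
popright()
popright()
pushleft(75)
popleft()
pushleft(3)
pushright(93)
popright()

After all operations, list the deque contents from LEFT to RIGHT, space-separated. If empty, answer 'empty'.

pushleft(9): [9]
popright(): []
pushright(1): [1]
pushright(62): [1, 62]
popright(): [1]
popright(): []
pushleft(75): [75]
popleft(): []
pushleft(3): [3]
pushright(93): [3, 93]
popright(): [3]

Answer: 3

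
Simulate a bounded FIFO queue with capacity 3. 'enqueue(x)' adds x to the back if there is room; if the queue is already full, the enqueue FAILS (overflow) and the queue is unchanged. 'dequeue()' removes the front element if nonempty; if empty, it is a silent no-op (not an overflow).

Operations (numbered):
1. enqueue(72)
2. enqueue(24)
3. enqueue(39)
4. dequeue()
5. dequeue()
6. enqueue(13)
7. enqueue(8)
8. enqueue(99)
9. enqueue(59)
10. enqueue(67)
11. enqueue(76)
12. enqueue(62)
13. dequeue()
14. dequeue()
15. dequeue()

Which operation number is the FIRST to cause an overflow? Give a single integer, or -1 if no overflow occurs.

Answer: 8

Derivation:
1. enqueue(72): size=1
2. enqueue(24): size=2
3. enqueue(39): size=3
4. dequeue(): size=2
5. dequeue(): size=1
6. enqueue(13): size=2
7. enqueue(8): size=3
8. enqueue(99): size=3=cap → OVERFLOW (fail)
9. enqueue(59): size=3=cap → OVERFLOW (fail)
10. enqueue(67): size=3=cap → OVERFLOW (fail)
11. enqueue(76): size=3=cap → OVERFLOW (fail)
12. enqueue(62): size=3=cap → OVERFLOW (fail)
13. dequeue(): size=2
14. dequeue(): size=1
15. dequeue(): size=0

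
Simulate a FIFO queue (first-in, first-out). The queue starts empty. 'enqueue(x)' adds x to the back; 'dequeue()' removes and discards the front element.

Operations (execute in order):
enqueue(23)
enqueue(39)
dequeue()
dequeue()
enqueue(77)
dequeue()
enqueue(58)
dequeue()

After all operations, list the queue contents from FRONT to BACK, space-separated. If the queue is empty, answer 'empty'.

Answer: empty

Derivation:
enqueue(23): [23]
enqueue(39): [23, 39]
dequeue(): [39]
dequeue(): []
enqueue(77): [77]
dequeue(): []
enqueue(58): [58]
dequeue(): []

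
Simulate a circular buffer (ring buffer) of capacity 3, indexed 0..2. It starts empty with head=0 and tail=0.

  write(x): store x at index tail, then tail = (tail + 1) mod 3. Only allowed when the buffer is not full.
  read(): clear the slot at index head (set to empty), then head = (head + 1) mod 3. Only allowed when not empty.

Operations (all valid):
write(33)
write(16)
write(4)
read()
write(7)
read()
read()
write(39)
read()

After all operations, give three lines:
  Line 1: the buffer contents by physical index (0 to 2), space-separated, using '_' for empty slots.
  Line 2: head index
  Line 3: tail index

Answer: _ 39 _
1
2

Derivation:
write(33): buf=[33 _ _], head=0, tail=1, size=1
write(16): buf=[33 16 _], head=0, tail=2, size=2
write(4): buf=[33 16 4], head=0, tail=0, size=3
read(): buf=[_ 16 4], head=1, tail=0, size=2
write(7): buf=[7 16 4], head=1, tail=1, size=3
read(): buf=[7 _ 4], head=2, tail=1, size=2
read(): buf=[7 _ _], head=0, tail=1, size=1
write(39): buf=[7 39 _], head=0, tail=2, size=2
read(): buf=[_ 39 _], head=1, tail=2, size=1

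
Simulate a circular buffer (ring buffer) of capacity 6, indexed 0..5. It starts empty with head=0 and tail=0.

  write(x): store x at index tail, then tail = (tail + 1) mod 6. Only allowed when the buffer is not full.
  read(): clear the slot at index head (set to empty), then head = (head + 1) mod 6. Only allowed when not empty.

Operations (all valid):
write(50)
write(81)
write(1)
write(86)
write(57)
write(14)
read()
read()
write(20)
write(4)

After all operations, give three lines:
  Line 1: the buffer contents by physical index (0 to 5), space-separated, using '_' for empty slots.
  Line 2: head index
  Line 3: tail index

Answer: 20 4 1 86 57 14
2
2

Derivation:
write(50): buf=[50 _ _ _ _ _], head=0, tail=1, size=1
write(81): buf=[50 81 _ _ _ _], head=0, tail=2, size=2
write(1): buf=[50 81 1 _ _ _], head=0, tail=3, size=3
write(86): buf=[50 81 1 86 _ _], head=0, tail=4, size=4
write(57): buf=[50 81 1 86 57 _], head=0, tail=5, size=5
write(14): buf=[50 81 1 86 57 14], head=0, tail=0, size=6
read(): buf=[_ 81 1 86 57 14], head=1, tail=0, size=5
read(): buf=[_ _ 1 86 57 14], head=2, tail=0, size=4
write(20): buf=[20 _ 1 86 57 14], head=2, tail=1, size=5
write(4): buf=[20 4 1 86 57 14], head=2, tail=2, size=6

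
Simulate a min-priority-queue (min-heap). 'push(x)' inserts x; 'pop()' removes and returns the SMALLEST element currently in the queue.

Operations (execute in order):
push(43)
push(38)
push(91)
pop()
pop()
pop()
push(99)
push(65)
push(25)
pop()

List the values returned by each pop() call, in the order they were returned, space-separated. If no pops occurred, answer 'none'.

Answer: 38 43 91 25

Derivation:
push(43): heap contents = [43]
push(38): heap contents = [38, 43]
push(91): heap contents = [38, 43, 91]
pop() → 38: heap contents = [43, 91]
pop() → 43: heap contents = [91]
pop() → 91: heap contents = []
push(99): heap contents = [99]
push(65): heap contents = [65, 99]
push(25): heap contents = [25, 65, 99]
pop() → 25: heap contents = [65, 99]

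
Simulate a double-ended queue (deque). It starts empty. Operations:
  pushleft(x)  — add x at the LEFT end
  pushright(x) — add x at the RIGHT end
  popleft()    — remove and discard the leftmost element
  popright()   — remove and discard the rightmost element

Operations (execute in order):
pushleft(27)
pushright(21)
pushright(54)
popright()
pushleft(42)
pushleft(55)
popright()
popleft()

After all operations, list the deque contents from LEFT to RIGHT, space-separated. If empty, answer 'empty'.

Answer: 42 27

Derivation:
pushleft(27): [27]
pushright(21): [27, 21]
pushright(54): [27, 21, 54]
popright(): [27, 21]
pushleft(42): [42, 27, 21]
pushleft(55): [55, 42, 27, 21]
popright(): [55, 42, 27]
popleft(): [42, 27]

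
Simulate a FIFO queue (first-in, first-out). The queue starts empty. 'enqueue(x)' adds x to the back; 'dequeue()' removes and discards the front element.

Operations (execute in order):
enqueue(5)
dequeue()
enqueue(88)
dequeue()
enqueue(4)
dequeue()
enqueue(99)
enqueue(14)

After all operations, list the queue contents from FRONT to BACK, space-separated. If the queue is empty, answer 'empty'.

enqueue(5): [5]
dequeue(): []
enqueue(88): [88]
dequeue(): []
enqueue(4): [4]
dequeue(): []
enqueue(99): [99]
enqueue(14): [99, 14]

Answer: 99 14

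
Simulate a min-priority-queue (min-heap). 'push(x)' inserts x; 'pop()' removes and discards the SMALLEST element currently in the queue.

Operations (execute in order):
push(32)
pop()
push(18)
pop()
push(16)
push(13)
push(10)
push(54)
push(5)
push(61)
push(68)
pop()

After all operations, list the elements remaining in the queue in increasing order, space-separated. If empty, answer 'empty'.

Answer: 10 13 16 54 61 68

Derivation:
push(32): heap contents = [32]
pop() → 32: heap contents = []
push(18): heap contents = [18]
pop() → 18: heap contents = []
push(16): heap contents = [16]
push(13): heap contents = [13, 16]
push(10): heap contents = [10, 13, 16]
push(54): heap contents = [10, 13, 16, 54]
push(5): heap contents = [5, 10, 13, 16, 54]
push(61): heap contents = [5, 10, 13, 16, 54, 61]
push(68): heap contents = [5, 10, 13, 16, 54, 61, 68]
pop() → 5: heap contents = [10, 13, 16, 54, 61, 68]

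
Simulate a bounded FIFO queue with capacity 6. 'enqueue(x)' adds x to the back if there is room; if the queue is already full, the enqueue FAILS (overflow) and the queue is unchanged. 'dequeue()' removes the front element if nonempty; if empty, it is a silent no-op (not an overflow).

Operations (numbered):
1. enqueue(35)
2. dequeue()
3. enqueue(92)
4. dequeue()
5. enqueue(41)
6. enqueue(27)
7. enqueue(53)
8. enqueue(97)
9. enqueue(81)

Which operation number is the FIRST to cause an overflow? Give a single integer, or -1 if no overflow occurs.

Answer: -1

Derivation:
1. enqueue(35): size=1
2. dequeue(): size=0
3. enqueue(92): size=1
4. dequeue(): size=0
5. enqueue(41): size=1
6. enqueue(27): size=2
7. enqueue(53): size=3
8. enqueue(97): size=4
9. enqueue(81): size=5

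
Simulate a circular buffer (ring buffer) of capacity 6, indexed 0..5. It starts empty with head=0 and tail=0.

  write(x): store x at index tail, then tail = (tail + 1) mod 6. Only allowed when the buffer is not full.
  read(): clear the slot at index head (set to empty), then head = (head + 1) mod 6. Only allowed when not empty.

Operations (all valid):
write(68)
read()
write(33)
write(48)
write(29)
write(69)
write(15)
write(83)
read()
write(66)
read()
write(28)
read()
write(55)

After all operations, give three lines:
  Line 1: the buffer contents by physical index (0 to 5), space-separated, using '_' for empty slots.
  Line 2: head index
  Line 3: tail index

write(68): buf=[68 _ _ _ _ _], head=0, tail=1, size=1
read(): buf=[_ _ _ _ _ _], head=1, tail=1, size=0
write(33): buf=[_ 33 _ _ _ _], head=1, tail=2, size=1
write(48): buf=[_ 33 48 _ _ _], head=1, tail=3, size=2
write(29): buf=[_ 33 48 29 _ _], head=1, tail=4, size=3
write(69): buf=[_ 33 48 29 69 _], head=1, tail=5, size=4
write(15): buf=[_ 33 48 29 69 15], head=1, tail=0, size=5
write(83): buf=[83 33 48 29 69 15], head=1, tail=1, size=6
read(): buf=[83 _ 48 29 69 15], head=2, tail=1, size=5
write(66): buf=[83 66 48 29 69 15], head=2, tail=2, size=6
read(): buf=[83 66 _ 29 69 15], head=3, tail=2, size=5
write(28): buf=[83 66 28 29 69 15], head=3, tail=3, size=6
read(): buf=[83 66 28 _ 69 15], head=4, tail=3, size=5
write(55): buf=[83 66 28 55 69 15], head=4, tail=4, size=6

Answer: 83 66 28 55 69 15
4
4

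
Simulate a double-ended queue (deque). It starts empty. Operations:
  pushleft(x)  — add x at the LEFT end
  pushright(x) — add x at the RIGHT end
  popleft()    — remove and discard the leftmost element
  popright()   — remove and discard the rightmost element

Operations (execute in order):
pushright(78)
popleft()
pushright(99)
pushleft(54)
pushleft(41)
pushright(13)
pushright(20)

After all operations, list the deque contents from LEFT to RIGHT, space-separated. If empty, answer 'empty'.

Answer: 41 54 99 13 20

Derivation:
pushright(78): [78]
popleft(): []
pushright(99): [99]
pushleft(54): [54, 99]
pushleft(41): [41, 54, 99]
pushright(13): [41, 54, 99, 13]
pushright(20): [41, 54, 99, 13, 20]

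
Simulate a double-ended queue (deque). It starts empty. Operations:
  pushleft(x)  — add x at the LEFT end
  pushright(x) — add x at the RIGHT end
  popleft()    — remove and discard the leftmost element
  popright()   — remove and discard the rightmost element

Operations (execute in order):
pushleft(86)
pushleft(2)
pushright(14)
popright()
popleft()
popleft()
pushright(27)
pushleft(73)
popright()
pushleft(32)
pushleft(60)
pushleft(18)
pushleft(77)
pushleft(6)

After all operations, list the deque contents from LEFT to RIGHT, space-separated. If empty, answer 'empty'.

Answer: 6 77 18 60 32 73

Derivation:
pushleft(86): [86]
pushleft(2): [2, 86]
pushright(14): [2, 86, 14]
popright(): [2, 86]
popleft(): [86]
popleft(): []
pushright(27): [27]
pushleft(73): [73, 27]
popright(): [73]
pushleft(32): [32, 73]
pushleft(60): [60, 32, 73]
pushleft(18): [18, 60, 32, 73]
pushleft(77): [77, 18, 60, 32, 73]
pushleft(6): [6, 77, 18, 60, 32, 73]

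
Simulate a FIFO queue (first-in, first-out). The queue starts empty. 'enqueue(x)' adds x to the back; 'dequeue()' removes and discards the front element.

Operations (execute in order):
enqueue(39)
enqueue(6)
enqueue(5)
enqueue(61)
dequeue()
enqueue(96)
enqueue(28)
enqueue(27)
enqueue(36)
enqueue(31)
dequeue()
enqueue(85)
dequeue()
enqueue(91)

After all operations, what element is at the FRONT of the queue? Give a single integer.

enqueue(39): queue = [39]
enqueue(6): queue = [39, 6]
enqueue(5): queue = [39, 6, 5]
enqueue(61): queue = [39, 6, 5, 61]
dequeue(): queue = [6, 5, 61]
enqueue(96): queue = [6, 5, 61, 96]
enqueue(28): queue = [6, 5, 61, 96, 28]
enqueue(27): queue = [6, 5, 61, 96, 28, 27]
enqueue(36): queue = [6, 5, 61, 96, 28, 27, 36]
enqueue(31): queue = [6, 5, 61, 96, 28, 27, 36, 31]
dequeue(): queue = [5, 61, 96, 28, 27, 36, 31]
enqueue(85): queue = [5, 61, 96, 28, 27, 36, 31, 85]
dequeue(): queue = [61, 96, 28, 27, 36, 31, 85]
enqueue(91): queue = [61, 96, 28, 27, 36, 31, 85, 91]

Answer: 61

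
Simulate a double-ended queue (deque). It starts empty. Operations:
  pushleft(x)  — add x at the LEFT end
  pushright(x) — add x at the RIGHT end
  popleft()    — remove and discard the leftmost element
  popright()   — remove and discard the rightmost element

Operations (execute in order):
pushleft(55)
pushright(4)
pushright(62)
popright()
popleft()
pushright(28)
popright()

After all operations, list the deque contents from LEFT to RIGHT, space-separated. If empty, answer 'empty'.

pushleft(55): [55]
pushright(4): [55, 4]
pushright(62): [55, 4, 62]
popright(): [55, 4]
popleft(): [4]
pushright(28): [4, 28]
popright(): [4]

Answer: 4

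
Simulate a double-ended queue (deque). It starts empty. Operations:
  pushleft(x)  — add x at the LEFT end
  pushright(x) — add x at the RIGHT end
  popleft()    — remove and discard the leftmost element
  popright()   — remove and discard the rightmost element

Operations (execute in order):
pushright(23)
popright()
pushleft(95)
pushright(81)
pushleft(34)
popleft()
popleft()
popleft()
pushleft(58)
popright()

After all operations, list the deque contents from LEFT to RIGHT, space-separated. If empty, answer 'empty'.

Answer: empty

Derivation:
pushright(23): [23]
popright(): []
pushleft(95): [95]
pushright(81): [95, 81]
pushleft(34): [34, 95, 81]
popleft(): [95, 81]
popleft(): [81]
popleft(): []
pushleft(58): [58]
popright(): []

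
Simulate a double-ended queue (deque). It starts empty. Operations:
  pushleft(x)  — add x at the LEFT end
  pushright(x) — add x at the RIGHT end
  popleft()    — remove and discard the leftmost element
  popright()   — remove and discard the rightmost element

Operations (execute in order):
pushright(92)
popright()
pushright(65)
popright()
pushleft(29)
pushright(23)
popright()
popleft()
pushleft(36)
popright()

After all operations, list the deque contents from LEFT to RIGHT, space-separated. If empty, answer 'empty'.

pushright(92): [92]
popright(): []
pushright(65): [65]
popright(): []
pushleft(29): [29]
pushright(23): [29, 23]
popright(): [29]
popleft(): []
pushleft(36): [36]
popright(): []

Answer: empty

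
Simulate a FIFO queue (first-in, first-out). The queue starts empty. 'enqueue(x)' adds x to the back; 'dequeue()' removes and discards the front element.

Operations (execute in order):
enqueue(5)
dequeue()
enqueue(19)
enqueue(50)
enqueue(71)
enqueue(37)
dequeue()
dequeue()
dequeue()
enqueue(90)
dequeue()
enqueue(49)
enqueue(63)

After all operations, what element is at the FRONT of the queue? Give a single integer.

Answer: 90

Derivation:
enqueue(5): queue = [5]
dequeue(): queue = []
enqueue(19): queue = [19]
enqueue(50): queue = [19, 50]
enqueue(71): queue = [19, 50, 71]
enqueue(37): queue = [19, 50, 71, 37]
dequeue(): queue = [50, 71, 37]
dequeue(): queue = [71, 37]
dequeue(): queue = [37]
enqueue(90): queue = [37, 90]
dequeue(): queue = [90]
enqueue(49): queue = [90, 49]
enqueue(63): queue = [90, 49, 63]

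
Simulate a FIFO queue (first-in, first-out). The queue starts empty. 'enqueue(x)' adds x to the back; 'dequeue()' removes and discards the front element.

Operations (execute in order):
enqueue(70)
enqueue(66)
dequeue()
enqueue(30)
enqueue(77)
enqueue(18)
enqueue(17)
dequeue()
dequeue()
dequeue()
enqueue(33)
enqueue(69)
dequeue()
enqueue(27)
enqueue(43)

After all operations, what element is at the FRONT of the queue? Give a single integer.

Answer: 17

Derivation:
enqueue(70): queue = [70]
enqueue(66): queue = [70, 66]
dequeue(): queue = [66]
enqueue(30): queue = [66, 30]
enqueue(77): queue = [66, 30, 77]
enqueue(18): queue = [66, 30, 77, 18]
enqueue(17): queue = [66, 30, 77, 18, 17]
dequeue(): queue = [30, 77, 18, 17]
dequeue(): queue = [77, 18, 17]
dequeue(): queue = [18, 17]
enqueue(33): queue = [18, 17, 33]
enqueue(69): queue = [18, 17, 33, 69]
dequeue(): queue = [17, 33, 69]
enqueue(27): queue = [17, 33, 69, 27]
enqueue(43): queue = [17, 33, 69, 27, 43]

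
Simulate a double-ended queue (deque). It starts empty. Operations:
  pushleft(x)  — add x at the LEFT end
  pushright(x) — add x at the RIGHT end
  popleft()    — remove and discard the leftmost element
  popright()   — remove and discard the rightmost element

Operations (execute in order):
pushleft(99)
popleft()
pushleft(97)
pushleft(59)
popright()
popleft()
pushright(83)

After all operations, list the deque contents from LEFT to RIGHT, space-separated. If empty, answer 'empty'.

Answer: 83

Derivation:
pushleft(99): [99]
popleft(): []
pushleft(97): [97]
pushleft(59): [59, 97]
popright(): [59]
popleft(): []
pushright(83): [83]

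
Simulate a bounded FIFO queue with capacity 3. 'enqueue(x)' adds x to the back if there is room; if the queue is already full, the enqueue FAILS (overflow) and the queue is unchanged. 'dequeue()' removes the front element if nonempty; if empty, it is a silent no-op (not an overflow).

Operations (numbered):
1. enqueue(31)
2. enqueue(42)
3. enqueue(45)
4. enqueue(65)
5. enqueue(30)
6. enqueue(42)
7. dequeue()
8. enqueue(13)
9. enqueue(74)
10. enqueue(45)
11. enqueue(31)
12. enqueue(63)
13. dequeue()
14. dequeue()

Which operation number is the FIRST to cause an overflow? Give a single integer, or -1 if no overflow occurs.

1. enqueue(31): size=1
2. enqueue(42): size=2
3. enqueue(45): size=3
4. enqueue(65): size=3=cap → OVERFLOW (fail)
5. enqueue(30): size=3=cap → OVERFLOW (fail)
6. enqueue(42): size=3=cap → OVERFLOW (fail)
7. dequeue(): size=2
8. enqueue(13): size=3
9. enqueue(74): size=3=cap → OVERFLOW (fail)
10. enqueue(45): size=3=cap → OVERFLOW (fail)
11. enqueue(31): size=3=cap → OVERFLOW (fail)
12. enqueue(63): size=3=cap → OVERFLOW (fail)
13. dequeue(): size=2
14. dequeue(): size=1

Answer: 4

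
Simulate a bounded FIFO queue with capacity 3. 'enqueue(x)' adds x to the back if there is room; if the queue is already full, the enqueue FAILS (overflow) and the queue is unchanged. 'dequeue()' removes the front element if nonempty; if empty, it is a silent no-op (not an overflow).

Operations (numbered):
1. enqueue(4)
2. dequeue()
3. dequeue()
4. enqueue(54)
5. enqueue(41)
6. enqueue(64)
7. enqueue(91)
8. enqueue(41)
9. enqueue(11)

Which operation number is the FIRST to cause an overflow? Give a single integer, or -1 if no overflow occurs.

Answer: 7

Derivation:
1. enqueue(4): size=1
2. dequeue(): size=0
3. dequeue(): empty, no-op, size=0
4. enqueue(54): size=1
5. enqueue(41): size=2
6. enqueue(64): size=3
7. enqueue(91): size=3=cap → OVERFLOW (fail)
8. enqueue(41): size=3=cap → OVERFLOW (fail)
9. enqueue(11): size=3=cap → OVERFLOW (fail)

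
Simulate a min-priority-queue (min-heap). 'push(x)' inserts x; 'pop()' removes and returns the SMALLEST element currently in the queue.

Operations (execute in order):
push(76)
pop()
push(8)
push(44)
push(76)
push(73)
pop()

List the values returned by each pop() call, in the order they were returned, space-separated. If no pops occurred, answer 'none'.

Answer: 76 8

Derivation:
push(76): heap contents = [76]
pop() → 76: heap contents = []
push(8): heap contents = [8]
push(44): heap contents = [8, 44]
push(76): heap contents = [8, 44, 76]
push(73): heap contents = [8, 44, 73, 76]
pop() → 8: heap contents = [44, 73, 76]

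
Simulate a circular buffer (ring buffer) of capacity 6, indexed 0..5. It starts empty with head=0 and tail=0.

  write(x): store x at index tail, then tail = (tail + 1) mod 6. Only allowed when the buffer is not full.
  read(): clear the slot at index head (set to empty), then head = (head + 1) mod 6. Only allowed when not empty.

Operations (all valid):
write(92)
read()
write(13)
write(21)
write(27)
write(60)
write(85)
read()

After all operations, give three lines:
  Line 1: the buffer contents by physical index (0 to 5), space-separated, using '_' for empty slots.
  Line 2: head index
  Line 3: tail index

Answer: _ _ 21 27 60 85
2
0

Derivation:
write(92): buf=[92 _ _ _ _ _], head=0, tail=1, size=1
read(): buf=[_ _ _ _ _ _], head=1, tail=1, size=0
write(13): buf=[_ 13 _ _ _ _], head=1, tail=2, size=1
write(21): buf=[_ 13 21 _ _ _], head=1, tail=3, size=2
write(27): buf=[_ 13 21 27 _ _], head=1, tail=4, size=3
write(60): buf=[_ 13 21 27 60 _], head=1, tail=5, size=4
write(85): buf=[_ 13 21 27 60 85], head=1, tail=0, size=5
read(): buf=[_ _ 21 27 60 85], head=2, tail=0, size=4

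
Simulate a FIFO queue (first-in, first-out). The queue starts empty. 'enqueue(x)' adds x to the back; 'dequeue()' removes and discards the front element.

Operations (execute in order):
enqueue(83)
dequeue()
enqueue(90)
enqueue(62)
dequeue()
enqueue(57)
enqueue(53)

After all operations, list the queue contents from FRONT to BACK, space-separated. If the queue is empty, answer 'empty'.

Answer: 62 57 53

Derivation:
enqueue(83): [83]
dequeue(): []
enqueue(90): [90]
enqueue(62): [90, 62]
dequeue(): [62]
enqueue(57): [62, 57]
enqueue(53): [62, 57, 53]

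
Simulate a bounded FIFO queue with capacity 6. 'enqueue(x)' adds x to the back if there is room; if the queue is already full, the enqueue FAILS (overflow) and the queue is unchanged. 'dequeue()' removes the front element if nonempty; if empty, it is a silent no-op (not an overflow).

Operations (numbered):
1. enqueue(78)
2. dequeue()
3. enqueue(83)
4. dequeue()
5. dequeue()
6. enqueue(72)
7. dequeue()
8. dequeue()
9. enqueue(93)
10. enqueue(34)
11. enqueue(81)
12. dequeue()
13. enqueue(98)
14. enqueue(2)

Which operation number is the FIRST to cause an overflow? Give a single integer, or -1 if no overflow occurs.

Answer: -1

Derivation:
1. enqueue(78): size=1
2. dequeue(): size=0
3. enqueue(83): size=1
4. dequeue(): size=0
5. dequeue(): empty, no-op, size=0
6. enqueue(72): size=1
7. dequeue(): size=0
8. dequeue(): empty, no-op, size=0
9. enqueue(93): size=1
10. enqueue(34): size=2
11. enqueue(81): size=3
12. dequeue(): size=2
13. enqueue(98): size=3
14. enqueue(2): size=4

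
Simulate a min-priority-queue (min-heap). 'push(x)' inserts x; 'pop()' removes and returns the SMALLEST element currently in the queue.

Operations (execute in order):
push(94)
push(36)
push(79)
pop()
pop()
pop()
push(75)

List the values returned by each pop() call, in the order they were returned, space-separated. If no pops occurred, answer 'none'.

push(94): heap contents = [94]
push(36): heap contents = [36, 94]
push(79): heap contents = [36, 79, 94]
pop() → 36: heap contents = [79, 94]
pop() → 79: heap contents = [94]
pop() → 94: heap contents = []
push(75): heap contents = [75]

Answer: 36 79 94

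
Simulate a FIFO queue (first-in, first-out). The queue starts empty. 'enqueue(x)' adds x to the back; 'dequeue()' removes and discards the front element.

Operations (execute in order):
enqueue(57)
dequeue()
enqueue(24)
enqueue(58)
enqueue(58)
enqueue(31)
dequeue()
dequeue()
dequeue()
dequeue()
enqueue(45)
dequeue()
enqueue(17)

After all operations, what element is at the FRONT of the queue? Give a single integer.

Answer: 17

Derivation:
enqueue(57): queue = [57]
dequeue(): queue = []
enqueue(24): queue = [24]
enqueue(58): queue = [24, 58]
enqueue(58): queue = [24, 58, 58]
enqueue(31): queue = [24, 58, 58, 31]
dequeue(): queue = [58, 58, 31]
dequeue(): queue = [58, 31]
dequeue(): queue = [31]
dequeue(): queue = []
enqueue(45): queue = [45]
dequeue(): queue = []
enqueue(17): queue = [17]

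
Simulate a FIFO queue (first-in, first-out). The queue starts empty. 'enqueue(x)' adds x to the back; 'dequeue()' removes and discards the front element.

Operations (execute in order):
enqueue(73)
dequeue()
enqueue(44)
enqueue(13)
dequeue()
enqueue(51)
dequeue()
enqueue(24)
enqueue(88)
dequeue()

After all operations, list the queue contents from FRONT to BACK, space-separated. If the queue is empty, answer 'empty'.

enqueue(73): [73]
dequeue(): []
enqueue(44): [44]
enqueue(13): [44, 13]
dequeue(): [13]
enqueue(51): [13, 51]
dequeue(): [51]
enqueue(24): [51, 24]
enqueue(88): [51, 24, 88]
dequeue(): [24, 88]

Answer: 24 88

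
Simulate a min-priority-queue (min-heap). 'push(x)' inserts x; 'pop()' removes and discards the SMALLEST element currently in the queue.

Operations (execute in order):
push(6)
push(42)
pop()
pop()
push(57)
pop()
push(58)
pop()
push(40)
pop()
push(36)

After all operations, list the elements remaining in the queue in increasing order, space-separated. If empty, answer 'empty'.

push(6): heap contents = [6]
push(42): heap contents = [6, 42]
pop() → 6: heap contents = [42]
pop() → 42: heap contents = []
push(57): heap contents = [57]
pop() → 57: heap contents = []
push(58): heap contents = [58]
pop() → 58: heap contents = []
push(40): heap contents = [40]
pop() → 40: heap contents = []
push(36): heap contents = [36]

Answer: 36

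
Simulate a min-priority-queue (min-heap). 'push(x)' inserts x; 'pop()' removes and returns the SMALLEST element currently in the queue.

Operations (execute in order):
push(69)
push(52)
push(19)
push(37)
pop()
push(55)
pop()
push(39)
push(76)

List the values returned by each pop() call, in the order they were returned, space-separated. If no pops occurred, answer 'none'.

push(69): heap contents = [69]
push(52): heap contents = [52, 69]
push(19): heap contents = [19, 52, 69]
push(37): heap contents = [19, 37, 52, 69]
pop() → 19: heap contents = [37, 52, 69]
push(55): heap contents = [37, 52, 55, 69]
pop() → 37: heap contents = [52, 55, 69]
push(39): heap contents = [39, 52, 55, 69]
push(76): heap contents = [39, 52, 55, 69, 76]

Answer: 19 37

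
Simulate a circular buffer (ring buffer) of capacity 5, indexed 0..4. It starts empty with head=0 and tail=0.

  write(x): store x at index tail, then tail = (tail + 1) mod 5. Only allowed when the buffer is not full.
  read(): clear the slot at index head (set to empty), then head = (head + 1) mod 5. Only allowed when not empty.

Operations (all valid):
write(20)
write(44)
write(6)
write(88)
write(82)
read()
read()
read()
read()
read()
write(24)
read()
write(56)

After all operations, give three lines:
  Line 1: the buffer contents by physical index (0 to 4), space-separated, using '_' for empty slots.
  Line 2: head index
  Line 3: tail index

Answer: _ 56 _ _ _
1
2

Derivation:
write(20): buf=[20 _ _ _ _], head=0, tail=1, size=1
write(44): buf=[20 44 _ _ _], head=0, tail=2, size=2
write(6): buf=[20 44 6 _ _], head=0, tail=3, size=3
write(88): buf=[20 44 6 88 _], head=0, tail=4, size=4
write(82): buf=[20 44 6 88 82], head=0, tail=0, size=5
read(): buf=[_ 44 6 88 82], head=1, tail=0, size=4
read(): buf=[_ _ 6 88 82], head=2, tail=0, size=3
read(): buf=[_ _ _ 88 82], head=3, tail=0, size=2
read(): buf=[_ _ _ _ 82], head=4, tail=0, size=1
read(): buf=[_ _ _ _ _], head=0, tail=0, size=0
write(24): buf=[24 _ _ _ _], head=0, tail=1, size=1
read(): buf=[_ _ _ _ _], head=1, tail=1, size=0
write(56): buf=[_ 56 _ _ _], head=1, tail=2, size=1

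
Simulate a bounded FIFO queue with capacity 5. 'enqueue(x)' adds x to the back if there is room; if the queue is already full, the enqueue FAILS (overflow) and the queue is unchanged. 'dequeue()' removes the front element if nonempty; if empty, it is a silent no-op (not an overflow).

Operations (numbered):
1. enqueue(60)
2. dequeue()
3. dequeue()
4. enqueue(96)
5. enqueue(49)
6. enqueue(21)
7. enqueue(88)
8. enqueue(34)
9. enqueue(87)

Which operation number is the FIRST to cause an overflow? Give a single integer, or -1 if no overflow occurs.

Answer: 9

Derivation:
1. enqueue(60): size=1
2. dequeue(): size=0
3. dequeue(): empty, no-op, size=0
4. enqueue(96): size=1
5. enqueue(49): size=2
6. enqueue(21): size=3
7. enqueue(88): size=4
8. enqueue(34): size=5
9. enqueue(87): size=5=cap → OVERFLOW (fail)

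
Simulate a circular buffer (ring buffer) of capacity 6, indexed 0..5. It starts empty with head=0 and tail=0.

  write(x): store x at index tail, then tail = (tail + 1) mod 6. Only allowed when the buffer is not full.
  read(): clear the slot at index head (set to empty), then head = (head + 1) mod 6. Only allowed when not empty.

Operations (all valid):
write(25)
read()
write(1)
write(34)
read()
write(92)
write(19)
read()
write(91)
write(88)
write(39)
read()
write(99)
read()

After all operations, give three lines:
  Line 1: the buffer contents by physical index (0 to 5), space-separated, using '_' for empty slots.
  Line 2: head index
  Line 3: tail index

Answer: 88 39 99 _ _ 91
5
3

Derivation:
write(25): buf=[25 _ _ _ _ _], head=0, tail=1, size=1
read(): buf=[_ _ _ _ _ _], head=1, tail=1, size=0
write(1): buf=[_ 1 _ _ _ _], head=1, tail=2, size=1
write(34): buf=[_ 1 34 _ _ _], head=1, tail=3, size=2
read(): buf=[_ _ 34 _ _ _], head=2, tail=3, size=1
write(92): buf=[_ _ 34 92 _ _], head=2, tail=4, size=2
write(19): buf=[_ _ 34 92 19 _], head=2, tail=5, size=3
read(): buf=[_ _ _ 92 19 _], head=3, tail=5, size=2
write(91): buf=[_ _ _ 92 19 91], head=3, tail=0, size=3
write(88): buf=[88 _ _ 92 19 91], head=3, tail=1, size=4
write(39): buf=[88 39 _ 92 19 91], head=3, tail=2, size=5
read(): buf=[88 39 _ _ 19 91], head=4, tail=2, size=4
write(99): buf=[88 39 99 _ 19 91], head=4, tail=3, size=5
read(): buf=[88 39 99 _ _ 91], head=5, tail=3, size=4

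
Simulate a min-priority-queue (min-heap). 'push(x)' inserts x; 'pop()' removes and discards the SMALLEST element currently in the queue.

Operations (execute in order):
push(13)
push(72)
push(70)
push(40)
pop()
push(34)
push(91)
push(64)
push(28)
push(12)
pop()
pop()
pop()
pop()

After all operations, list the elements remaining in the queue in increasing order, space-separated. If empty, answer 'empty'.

push(13): heap contents = [13]
push(72): heap contents = [13, 72]
push(70): heap contents = [13, 70, 72]
push(40): heap contents = [13, 40, 70, 72]
pop() → 13: heap contents = [40, 70, 72]
push(34): heap contents = [34, 40, 70, 72]
push(91): heap contents = [34, 40, 70, 72, 91]
push(64): heap contents = [34, 40, 64, 70, 72, 91]
push(28): heap contents = [28, 34, 40, 64, 70, 72, 91]
push(12): heap contents = [12, 28, 34, 40, 64, 70, 72, 91]
pop() → 12: heap contents = [28, 34, 40, 64, 70, 72, 91]
pop() → 28: heap contents = [34, 40, 64, 70, 72, 91]
pop() → 34: heap contents = [40, 64, 70, 72, 91]
pop() → 40: heap contents = [64, 70, 72, 91]

Answer: 64 70 72 91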